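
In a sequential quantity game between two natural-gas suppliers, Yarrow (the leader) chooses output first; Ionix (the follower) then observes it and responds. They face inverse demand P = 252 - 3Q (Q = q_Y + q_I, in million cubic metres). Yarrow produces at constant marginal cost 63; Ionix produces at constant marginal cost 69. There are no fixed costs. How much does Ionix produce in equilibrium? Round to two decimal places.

14.25

Solve by backward induction. Given q_Y, the follower Ionix maximises π_I = (252 - 3q_Y - 3q_I)q_I - 69q_I.
∂π_I/∂q_I = 183 - 3q_Y - 6q_I = 0 gives the reaction function q_I = (183 - 3q_Y)/6.
The leader anticipates this reaction. Substituting into P = 252 - 3Q gives P = 321/2 - (3/2)q_Y, so π_Y = (321/2 - (3/2)q_Y)q_Y - 63q_Y.
The leader's first-order condition 195/2 - 3q_Y = 0 yields q_Y = 65/2.
Then q_I = (183 - 3·(65/2))/6 = 57/4.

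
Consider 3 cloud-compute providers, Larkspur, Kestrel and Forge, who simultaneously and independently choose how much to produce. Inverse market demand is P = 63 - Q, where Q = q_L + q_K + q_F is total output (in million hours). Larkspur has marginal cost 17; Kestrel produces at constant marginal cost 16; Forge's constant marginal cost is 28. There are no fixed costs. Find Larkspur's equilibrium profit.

196

Larkspur's profit: π_L = (63 - Q)q_L - (17q_L). Setting ∂π_L/∂q_L = 0: 46 - 2q_L - (q_K + q_F) = 0.
Kestrel's profit: π_K = (63 - Q)q_K - (16q_K). Setting ∂π_K/∂q_K = 0: 47 - 2q_K - (q_L + q_F) = 0.
Forge's profit: π_F = (63 - Q)q_F - (28q_F). Setting ∂π_F/∂q_F = 0: 35 - 2q_F - (q_L + q_K) = 0.
Adding the 3 conditions: 128 − 2Q − 2Q = 0, i.e. Q = 32.
Back-substituting: q_L = (46 − 32) = 14, q_K = (47 − 32) = 15, q_F = (35 − 32) = 3.
Price P = 63 - 32 = 31.
Larkspur's profit: (31 - 17)·14 = 196.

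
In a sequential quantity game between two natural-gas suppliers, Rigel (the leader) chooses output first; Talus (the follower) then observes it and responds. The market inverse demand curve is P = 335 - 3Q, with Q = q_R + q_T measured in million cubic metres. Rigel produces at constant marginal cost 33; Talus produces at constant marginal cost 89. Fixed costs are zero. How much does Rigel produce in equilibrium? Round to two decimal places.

59.67

The follower Talus best-responds to any q_R: π_T = (335 - 3Q)q_T - 89q_T.
Follower FOC: 246 - 3q_R - 6q_T = 0, so q_T(q_R) = (246 - 3q_R)/6.
The leader anticipates this reaction. Substituting into P = 335 - 3Q gives P = 212 - (3/2)q_R, so π_R = (212 - (3/2)q_R)q_R - 33q_R.
Leader FOC: 179 - 3q_R = 0, so q_R = 179/3.
Then q_T = (246 - 3·(179/3))/6 = 67/6.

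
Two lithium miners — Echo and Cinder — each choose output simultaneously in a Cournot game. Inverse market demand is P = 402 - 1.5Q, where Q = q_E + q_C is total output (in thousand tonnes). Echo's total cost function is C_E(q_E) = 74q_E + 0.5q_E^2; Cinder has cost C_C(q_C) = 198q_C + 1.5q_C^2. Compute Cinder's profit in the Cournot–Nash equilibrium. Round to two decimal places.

665.72

Echo's profit: π_E = (402 - 1.5Q)q_E - (74q_E + (1/2)q_E²). Setting ∂π_E/∂q_E = 0: 328 - 4q_E - (3/2)(q_C) = 0.
Cinder's first-order condition: 204 - 6q_C - (3/2)(q_E) = 0.
Best responses: q_E = (328 - (3/2)q_C)/4, q_C = (204 - (3/2)q_E)/6.
Substituting one into the other gives q_E = 76.4138 and q_C = 432/29.
Price P = 402 - (3/2)·91.3103 = 265.0345.
Cinder's profit: 265.0345·(432/29) - 198·(432/29) - (3/2)(432/29)² = 665.7218.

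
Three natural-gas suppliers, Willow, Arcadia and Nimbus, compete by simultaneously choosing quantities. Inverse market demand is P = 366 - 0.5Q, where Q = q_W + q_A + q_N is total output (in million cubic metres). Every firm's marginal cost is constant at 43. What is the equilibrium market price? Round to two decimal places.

A representative firm's profit is π_i = q_i(366 - 0.5Q) - 43q_i.
First-order condition (treating rivals' output as given): 323 - q_i - (1/2)·Σ_{j≠i} q_j = 0.
By symmetry each firm produces the same amount; substituting Σ_{j≠i} q_j = 2q_i yields q_i = 323/2.
Total output Q = 969/2, so price P = 366 - (1/2)·(969/2) = 495/4.

123.75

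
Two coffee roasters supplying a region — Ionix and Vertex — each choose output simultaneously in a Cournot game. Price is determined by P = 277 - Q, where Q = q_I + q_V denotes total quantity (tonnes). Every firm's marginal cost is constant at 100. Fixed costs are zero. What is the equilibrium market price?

159

Each firm earns π_i = (277 - Q)q_i - 100q_i.
First-order condition (treating rivals' output as given): 177 - 2q_i - q_j = 0.
With identical firms every q_j equals q_i, so q_j = q_i and 177 = 3q_i, giving q_i = 59.
Total output Q = 118, so price P = 277 - 118 = 159.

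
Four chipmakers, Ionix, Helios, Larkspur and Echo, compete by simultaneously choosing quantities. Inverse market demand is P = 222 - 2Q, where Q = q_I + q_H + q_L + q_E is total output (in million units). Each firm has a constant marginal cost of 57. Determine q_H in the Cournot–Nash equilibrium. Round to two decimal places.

16.50

Each firm earns π_i = (222 - 2Q)q_i - 57q_i.
Setting ∂π_i/∂q_i = 0 with rivals' quantities fixed: 165 - 4q_i - 2·Σ_{j≠i} q_j = 0.
With identical firms every q_j equals q_i, so Σ_{j≠i} q_j = 3q_i and 165 = 10q_i, giving q_i = 33/2.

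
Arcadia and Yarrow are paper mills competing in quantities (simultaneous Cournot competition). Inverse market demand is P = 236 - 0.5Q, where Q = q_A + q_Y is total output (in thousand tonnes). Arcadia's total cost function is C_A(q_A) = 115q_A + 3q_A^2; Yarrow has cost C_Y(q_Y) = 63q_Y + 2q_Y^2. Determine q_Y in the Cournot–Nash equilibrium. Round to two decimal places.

33.11

Arcadia's profit: π_A = (236 - 0.5Q)q_A - (115q_A + 3q_A²). Setting ∂π_A/∂q_A = 0: 121 - 7q_A - (1/2)(q_Y) = 0.
Yarrow's profit: π_Y = (236 - 0.5Q)q_Y - (63q_Y + 2q_Y²). Setting ∂π_Y/∂q_Y = 0: 173 - 5q_Y - (1/2)(q_A) = 0.
Best responses: q_A = (121 - (1/2)q_Y)/7, q_Y = (173 - (1/2)q_A)/5.
Substituting one into the other gives q_A = 14.9209 and q_Y = 33.1079.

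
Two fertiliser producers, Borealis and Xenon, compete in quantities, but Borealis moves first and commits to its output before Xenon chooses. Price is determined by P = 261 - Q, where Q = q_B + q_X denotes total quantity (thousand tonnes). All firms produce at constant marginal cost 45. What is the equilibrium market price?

The follower Xenon best-responds to any q_B: π_X = (261 - Q)q_X - 45q_X.
∂π_X/∂q_X = 216 - q_B - 2q_X = 0 gives the reaction function q_X = (216 - q_B)/2.
Borealis substitutes q_X(q_B) into its own profit: π_B = q_B(261 - q_B - (216 - q_B)/2) - 45q_B = (153 - (1/2)q_B)q_B - 45q_B.
The leader's first-order condition 108 - q_B = 0 yields q_B = 108.
Then q_X = (216 - 108)/2 = 54.
Total output Q = 162, so price P = 261 - 162 = 99.

99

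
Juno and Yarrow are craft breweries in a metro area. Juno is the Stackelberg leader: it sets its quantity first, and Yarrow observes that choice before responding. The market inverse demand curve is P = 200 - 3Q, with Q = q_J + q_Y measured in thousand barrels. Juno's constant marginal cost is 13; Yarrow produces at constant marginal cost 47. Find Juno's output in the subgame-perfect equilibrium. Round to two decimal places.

Solve by backward induction. Given q_J, the follower Yarrow maximises π_Y = (200 - 3q_J - 3q_Y)q_Y - 47q_Y.
Follower FOC: 153 - 3q_J - 6q_Y = 0, so q_Y(q_J) = (153 - 3q_J)/6.
The leader anticipates this reaction. Substituting into P = 200 - 3Q gives P = 247/2 - (3/2)q_J, so π_J = (247/2 - (3/2)q_J)q_J - 13q_J.
Leader FOC: 221/2 - 3q_J = 0, so q_J = 221/6.
Then q_Y = (153 - 3·(221/6))/6 = 85/12.

36.83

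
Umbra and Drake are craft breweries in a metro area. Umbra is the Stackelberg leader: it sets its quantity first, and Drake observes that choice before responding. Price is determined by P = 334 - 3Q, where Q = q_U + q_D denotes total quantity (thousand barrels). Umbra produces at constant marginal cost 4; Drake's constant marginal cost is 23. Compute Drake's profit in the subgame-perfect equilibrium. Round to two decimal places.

Solve by backward induction. Given q_U, the follower Drake maximises π_D = (334 - 3q_U - 3q_D)q_D - 23q_D.
∂π_D/∂q_D = 311 - 3q_U - 6q_D = 0 gives the reaction function q_D = (311 - 3q_U)/6.
Umbra substitutes q_D(q_U) into its own profit: π_U = q_U(334 - 3q_U - (311 - 3q_U)/2) - 4q_U = (357/2 - (3/2)q_U)q_U - 4q_U.
The leader's first-order condition 349/2 - 3q_U = 0 yields q_U = 349/6.
Then q_D = (311 - 3·(349/6))/6 = 91/4.
Price P = 334 - 3·(971/12) = 365/4.
Drake's profit: (365/4 - 23)·(91/4) = 1552.6875.

1552.69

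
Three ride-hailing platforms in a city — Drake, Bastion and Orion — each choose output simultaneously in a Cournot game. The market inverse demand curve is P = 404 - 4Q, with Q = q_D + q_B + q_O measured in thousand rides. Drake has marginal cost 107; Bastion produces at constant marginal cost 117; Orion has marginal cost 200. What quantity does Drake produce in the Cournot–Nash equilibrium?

Drake's profit: π_D = (404 - 4Q)q_D - (107q_D). Setting ∂π_D/∂q_D = 0: 297 - 8q_D - 4(q_B + q_O) = 0.
Bastion's first-order condition: 287 - 8q_B - 4(q_D + q_O) = 0.
Orion's first-order condition: 204 - 8q_O - 4(q_D + q_B) = 0.
Adding the 3 conditions: 788 − 8Q − 8Q = 0, i.e. Q = 197/4.
Back-substituting: q_D = (297 − 197)/4 = 25, q_B = (287 − 197)/4 = 45/2, q_O = (204 − 197)/4 = 7/4.

25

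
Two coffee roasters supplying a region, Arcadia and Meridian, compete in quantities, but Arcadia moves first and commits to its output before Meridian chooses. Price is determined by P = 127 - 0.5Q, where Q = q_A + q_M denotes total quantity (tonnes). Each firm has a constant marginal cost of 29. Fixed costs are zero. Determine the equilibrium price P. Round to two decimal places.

53.50

The follower Meridian best-responds to any q_A: π_M = (127 - 0.5Q)q_M - 29q_M.
Setting the follower's marginal profit to zero, 98 - (1/2)q_A - q_M = 0, i.e. q_M = (98 - (1/2)q_A).
The leader anticipates this reaction. Substituting into P = 127 - 0.5Q gives P = 78 - (1/4)q_A, so π_A = (78 - (1/4)q_A)q_A - 29q_A.
Leader FOC: 49 - (1/2)q_A = 0, so q_A = 98.
Then q_M = (98 - (1/2)·98) = 49.
Total output Q = 147, so price P = 127 - (1/2)·147 = 107/2.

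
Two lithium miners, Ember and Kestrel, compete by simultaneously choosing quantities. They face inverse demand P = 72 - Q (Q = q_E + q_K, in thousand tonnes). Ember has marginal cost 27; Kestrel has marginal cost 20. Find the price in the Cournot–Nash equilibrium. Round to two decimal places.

Ember's profit: π_E = (72 - Q)q_E - (27q_E). Setting ∂π_E/∂q_E = 0: 45 - 2q_E - (q_K) = 0.
Kestrel's first-order condition: 52 - 2q_K - (q_E) = 0.
Best responses: q_E = (45 - q_K)/2, q_K = (52 - q_E)/2.
Solving the pair: q_E = 38/3, q_K = 59/3.
Total output Q = 97/3, so price P = 72 - 97/3 = 119/3.

39.67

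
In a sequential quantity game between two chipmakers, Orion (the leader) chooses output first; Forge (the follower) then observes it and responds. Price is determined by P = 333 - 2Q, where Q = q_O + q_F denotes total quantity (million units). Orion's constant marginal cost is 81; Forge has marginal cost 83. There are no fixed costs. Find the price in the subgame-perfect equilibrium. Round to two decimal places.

144.50

Solve by backward induction. Given q_O, the follower Forge maximises π_F = (333 - 2q_O - 2q_F)q_F - 83q_F.
Follower FOC: 250 - 2q_O - 4q_F = 0, so q_F(q_O) = (250 - 2q_O)/4.
Orion substitutes q_F(q_O) into its own profit: π_O = q_O(333 - 2q_O - (250 - 2q_O)/2) - 81q_O = (208 - q_O)q_O - 81q_O.
Maximising: ∂π_O/∂q_O = 127 - 2q_O = 0, giving q_O = 127/2.
Then q_F = (250 - 2·(127/2))/4 = 123/4.
Total output Q = 377/4, so price P = 333 - 2·(377/4) = 289/2.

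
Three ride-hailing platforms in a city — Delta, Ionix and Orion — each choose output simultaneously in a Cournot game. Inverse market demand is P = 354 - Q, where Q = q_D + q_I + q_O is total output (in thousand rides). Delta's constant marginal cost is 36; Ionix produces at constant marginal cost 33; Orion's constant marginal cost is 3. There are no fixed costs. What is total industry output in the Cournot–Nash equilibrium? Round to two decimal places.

247.50

Delta's profit: π_D = (354 - Q)q_D - (36q_D). Setting ∂π_D/∂q_D = 0: 318 - 2q_D - (q_I + q_O) = 0.
Ionix's profit: π_I = (354 - Q)q_I - (33q_I). Setting ∂π_I/∂q_I = 0: 321 - 2q_I - (q_D + q_O) = 0.
Orion's first-order condition: 351 - 2q_O - (q_D + q_I) = 0.
Summing all 3 equations gives 990 − 4Q = 0, hence Q = 495/2.
Back-substituting: q_D = (318 − 495/2) = 141/2, q_I = (321 − 495/2) = 147/2, q_O = (351 − 495/2) = 207/2.
Total output Q = 141/2 + 147/2 + 207/2 = 495/2.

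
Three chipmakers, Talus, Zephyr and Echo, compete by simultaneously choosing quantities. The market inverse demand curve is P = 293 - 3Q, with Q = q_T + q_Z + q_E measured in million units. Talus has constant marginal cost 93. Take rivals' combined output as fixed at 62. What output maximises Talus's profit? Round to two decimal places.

2.33

With rivals' combined output fixed at 62, Talus's profit is π_T = (293 - 3·62 - 3q_T)q_T - (93q_T) = (107 - 3q_T)q_T - (93q_T).
∂π_T/∂q_T = 14 - 6q_T = 0, so q_T = 7/3.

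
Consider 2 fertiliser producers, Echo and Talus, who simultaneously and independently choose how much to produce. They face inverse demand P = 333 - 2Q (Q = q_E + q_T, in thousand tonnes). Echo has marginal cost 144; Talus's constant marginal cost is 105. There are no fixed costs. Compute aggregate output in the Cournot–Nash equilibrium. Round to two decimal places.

69.50

Echo's profit: π_E = (333 - 2Q)q_E - (144q_E). Setting ∂π_E/∂q_E = 0: 189 - 4q_E - 2(q_T) = 0.
Talus's profit: π_T = (333 - 2Q)q_T - (105q_T). Setting ∂π_T/∂q_T = 0: 228 - 4q_T - 2(q_E) = 0.
Best responses: q_E = (189 - 2q_T)/4, q_T = (228 - 2q_E)/4.
Substituting one into the other gives q_E = 25 and q_T = 89/2.
Total output Q = 25 + 89/2 = 139/2.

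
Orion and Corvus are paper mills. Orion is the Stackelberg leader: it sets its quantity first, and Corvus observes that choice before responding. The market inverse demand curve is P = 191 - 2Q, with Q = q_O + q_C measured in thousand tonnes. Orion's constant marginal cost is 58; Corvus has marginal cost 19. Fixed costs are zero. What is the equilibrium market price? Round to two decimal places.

81.50

Solve by backward induction. Given q_O, the follower Corvus maximises π_C = (191 - 2q_O - 2q_C)q_C - 19q_C.
Follower FOC: 172 - 2q_O - 4q_C = 0, so q_C(q_O) = (172 - 2q_O)/4.
Orion substitutes q_C(q_O) into its own profit: π_O = q_O(191 - 2q_O - (172 - 2q_O)/2) - 58q_O = (105 - q_O)q_O - 58q_O.
The leader's first-order condition 47 - 2q_O = 0 yields q_O = 47/2.
Then q_C = (172 - 2·(47/2))/4 = 125/4.
Total output Q = 219/4, so price P = 191 - 2·(219/4) = 163/2.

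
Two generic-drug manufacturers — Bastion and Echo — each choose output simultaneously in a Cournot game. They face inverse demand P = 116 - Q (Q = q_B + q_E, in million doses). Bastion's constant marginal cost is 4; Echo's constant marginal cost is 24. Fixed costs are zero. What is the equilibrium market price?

48

Bastion's profit: π_B = (116 - Q)q_B - (4q_B). Setting ∂π_B/∂q_B = 0: 112 - 2q_B - (q_E) = 0.
Echo's profit: π_E = (116 - Q)q_E - (24q_E). Setting ∂π_E/∂q_E = 0: 92 - 2q_E - (q_B) = 0.
Best responses: q_B = (112 - q_E)/2, q_E = (92 - q_B)/2.
Substituting one into the other gives q_B = 44 and q_E = 24.
Total output Q = 68, so price P = 116 - 68 = 48.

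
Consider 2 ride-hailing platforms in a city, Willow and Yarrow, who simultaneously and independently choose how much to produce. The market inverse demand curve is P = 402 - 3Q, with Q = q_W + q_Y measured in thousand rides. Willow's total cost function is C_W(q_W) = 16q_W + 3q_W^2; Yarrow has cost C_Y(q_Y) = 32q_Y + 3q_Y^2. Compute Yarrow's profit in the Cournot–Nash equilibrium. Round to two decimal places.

3546.18

Willow's profit: π_W = (402 - 3Q)q_W - (16q_W + 3q_W²). Setting ∂π_W/∂q_W = 0: 386 - 12q_W - 3(q_Y) = 0.
Yarrow's first-order condition: 370 - 12q_Y - 3(q_W) = 0.
Best responses: q_W = (386 - 3q_Y)/12, q_Y = (370 - 3q_W)/12.
Solving the pair: q_W = 1174/45, q_Y = 1094/45.
Price P = 402 - 3·(252/5) = 1254/5.
Yarrow's profit: (1254/5)·(1094/45) - 32·(1094/45) - 3(1094/45)² = 3546.1807.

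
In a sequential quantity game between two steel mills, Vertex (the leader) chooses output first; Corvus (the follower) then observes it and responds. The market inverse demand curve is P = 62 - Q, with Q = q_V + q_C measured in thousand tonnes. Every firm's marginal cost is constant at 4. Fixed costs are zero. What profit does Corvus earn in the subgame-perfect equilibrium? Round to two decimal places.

Solve by backward induction. Given q_V, the follower Corvus maximises π_C = (62 - q_V - q_C)q_C - 4q_C.
Setting the follower's marginal profit to zero, 58 - q_V - 2q_C = 0, i.e. q_C = (58 - q_V)/2.
Vertex substitutes q_C(q_V) into its own profit: π_V = q_V(62 - q_V - (58 - q_V)/2) - 4q_V = (33 - (1/2)q_V)q_V - 4q_V.
Leader FOC: 29 - q_V = 0, so q_V = 29.
Then q_C = (58 - 29)/2 = 29/2.
Price P = 62 - 87/2 = 37/2.
Corvus's profit: (37/2 - 4)·(29/2) = 841/4.

210.25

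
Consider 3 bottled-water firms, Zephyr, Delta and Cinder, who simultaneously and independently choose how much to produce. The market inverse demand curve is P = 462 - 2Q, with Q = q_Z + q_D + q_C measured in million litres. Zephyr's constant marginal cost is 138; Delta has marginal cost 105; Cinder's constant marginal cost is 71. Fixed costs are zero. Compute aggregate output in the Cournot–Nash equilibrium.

134

Zephyr's profit: π_Z = (462 - 2Q)q_Z - (138q_Z). Setting ∂π_Z/∂q_Z = 0: 324 - 4q_Z - 2(q_D + q_C) = 0.
Delta's first-order condition: 357 - 4q_D - 2(q_Z + q_C) = 0.
Cinder's profit: π_C = (462 - 2Q)q_C - (71q_C). Setting ∂π_C/∂q_C = 0: 391 - 4q_C - 2(q_Z + q_D) = 0.
Adding the 3 first-order conditions: 1072 − 8Q = 0, so Q = 134.
Back-substituting: q_Z = (324 − 268)/2 = 28, q_D = (357 − 268)/2 = 89/2, q_C = (391 − 268)/2 = 123/2.
Total output Q = 28 + 89/2 + 123/2 = 134.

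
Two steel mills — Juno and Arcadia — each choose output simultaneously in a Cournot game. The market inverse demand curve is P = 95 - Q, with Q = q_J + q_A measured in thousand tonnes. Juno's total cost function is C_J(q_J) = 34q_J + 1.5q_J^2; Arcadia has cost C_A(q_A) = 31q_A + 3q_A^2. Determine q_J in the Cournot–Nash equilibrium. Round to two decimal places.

10.87

Juno's profit: π_J = (95 - Q)q_J - (34q_J + (3/2)q_J²). Setting ∂π_J/∂q_J = 0: 61 - 5q_J - (q_A) = 0.
Arcadia's profit: π_A = (95 - Q)q_A - (31q_A + 3q_A²). Setting ∂π_A/∂q_A = 0: 64 - 8q_A - (q_J) = 0.
Rearranging gives the reaction functions q_J = (61 - q_A)/5 and q_A = (64 - q_J)/8.
Substituting one into the other gives q_J = 424/39 and q_A = 259/39.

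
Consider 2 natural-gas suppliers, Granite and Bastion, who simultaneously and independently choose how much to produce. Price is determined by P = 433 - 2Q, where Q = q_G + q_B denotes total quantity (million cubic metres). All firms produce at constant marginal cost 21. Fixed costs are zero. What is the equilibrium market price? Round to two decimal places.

Each firm earns π_i = (433 - 2Q)q_i - 21q_i.
Setting ∂π_i/∂q_i = 0 with rivals' quantities fixed: 412 - 4q_i - 2q_j = 0.
By symmetry each firm produces the same amount; substituting q_j = q_i yields q_i = 412/6 = 206/3.
Total output Q = 412/3, so price P = 433 - 2·(412/3) = 475/3.

158.33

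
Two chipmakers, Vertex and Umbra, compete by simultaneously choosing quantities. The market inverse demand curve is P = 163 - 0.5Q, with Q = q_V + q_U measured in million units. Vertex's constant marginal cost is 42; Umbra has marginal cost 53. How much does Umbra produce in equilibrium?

Vertex's profit: π_V = (163 - 0.5Q)q_V - (42q_V). Setting ∂π_V/∂q_V = 0: 121 - q_V - (1/2)(q_U) = 0.
Umbra's profit: π_U = (163 - 0.5Q)q_U - (53q_U). Setting ∂π_U/∂q_U = 0: 110 - q_U - (1/2)(q_V) = 0.
Best responses: q_V = (121 - (1/2)q_U), q_U = (110 - (1/2)q_V).
Solving the pair: q_V = 88, q_U = 66.

66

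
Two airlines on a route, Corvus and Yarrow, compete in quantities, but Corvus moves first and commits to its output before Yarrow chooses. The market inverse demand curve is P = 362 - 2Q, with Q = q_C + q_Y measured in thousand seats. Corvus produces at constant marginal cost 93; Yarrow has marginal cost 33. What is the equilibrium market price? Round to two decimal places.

145.25

Solve by backward induction. Given q_C, the follower Yarrow maximises π_Y = (362 - 2q_C - 2q_Y)q_Y - 33q_Y.
∂π_Y/∂q_Y = 329 - 2q_C - 4q_Y = 0 gives the reaction function q_Y = (329 - 2q_C)/4.
Corvus substitutes q_Y(q_C) into its own profit: π_C = q_C(362 - 2q_C - (329 - 2q_C)/2) - 93q_C = (395/2 - q_C)q_C - 93q_C.
Leader FOC: 209/2 - 2q_C = 0, so q_C = 209/4.
Then q_Y = (329 - 2·(209/4))/4 = 449/8.
Total output Q = 867/8, so price P = 362 - 2·(867/8) = 581/4.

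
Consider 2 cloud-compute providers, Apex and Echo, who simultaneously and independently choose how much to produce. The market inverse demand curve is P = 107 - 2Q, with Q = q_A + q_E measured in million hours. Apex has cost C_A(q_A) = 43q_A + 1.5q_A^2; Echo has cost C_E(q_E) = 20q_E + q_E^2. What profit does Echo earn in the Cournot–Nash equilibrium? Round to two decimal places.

480.67

Apex's profit: π_A = (107 - 2Q)q_A - (43q_A + (3/2)q_A²). Setting ∂π_A/∂q_A = 0: 64 - 7q_A - 2(q_E) = 0.
Echo's profit: π_E = (107 - 2Q)q_E - (20q_E + q_E²). Setting ∂π_E/∂q_E = 0: 87 - 6q_E - 2(q_A) = 0.
Rearranging gives the reaction functions q_A = (64 - 2q_E)/7 and q_E = (87 - 2q_A)/6.
Solving the pair: q_A = 105/19, q_E = 481/38.
Price P = 107 - 2·(691/38) = 1342/19.
Echo's profit: (1342/19)·(481/38) - 20·(481/38) - (481/38)² = 480.6669.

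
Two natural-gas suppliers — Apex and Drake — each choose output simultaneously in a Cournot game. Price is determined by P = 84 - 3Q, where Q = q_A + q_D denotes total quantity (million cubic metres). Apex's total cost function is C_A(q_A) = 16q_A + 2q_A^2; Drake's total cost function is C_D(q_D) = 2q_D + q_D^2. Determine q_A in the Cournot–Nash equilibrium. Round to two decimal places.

4.20

Apex's profit: π_A = (84 - 3Q)q_A - (16q_A + 2q_A²). Setting ∂π_A/∂q_A = 0: 68 - 10q_A - 3(q_D) = 0.
Drake's first-order condition: 82 - 8q_D - 3(q_A) = 0.
Best responses: q_A = (68 - 3q_D)/10, q_D = (82 - 3q_A)/8.
Substituting one into the other gives q_A = 298/71 and q_D = 616/71.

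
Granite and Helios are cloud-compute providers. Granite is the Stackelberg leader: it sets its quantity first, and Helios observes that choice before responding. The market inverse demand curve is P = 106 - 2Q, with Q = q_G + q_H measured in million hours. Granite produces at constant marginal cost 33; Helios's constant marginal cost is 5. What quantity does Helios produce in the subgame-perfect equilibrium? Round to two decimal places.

The follower Helios best-responds to any q_G: π_H = (106 - 2Q)q_H - 5q_H.
Setting the follower's marginal profit to zero, 101 - 2q_G - 4q_H = 0, i.e. q_H = (101 - 2q_G)/4.
Granite substitutes q_H(q_G) into its own profit: π_G = q_G(106 - 2q_G - (101 - 2q_G)/2) - 33q_G = (111/2 - q_G)q_G - 33q_G.
Maximising: ∂π_G/∂q_G = 45/2 - 2q_G = 0, giving q_G = 45/4.
Then q_H = (101 - 2·(45/4))/4 = 157/8.

19.63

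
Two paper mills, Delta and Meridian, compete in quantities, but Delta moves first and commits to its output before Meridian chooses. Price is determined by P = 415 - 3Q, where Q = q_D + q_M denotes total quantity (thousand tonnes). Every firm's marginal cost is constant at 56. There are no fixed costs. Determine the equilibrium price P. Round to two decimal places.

145.75

The follower Meridian best-responds to any q_D: π_M = (415 - 3Q)q_M - 56q_M.
Setting the follower's marginal profit to zero, 359 - 3q_D - 6q_M = 0, i.e. q_M = (359 - 3q_D)/6.
Delta substitutes q_M(q_D) into its own profit: π_D = q_D(415 - 3q_D - (359 - 3q_D)/2) - 56q_D = (471/2 - (3/2)q_D)q_D - 56q_D.
Leader FOC: 359/2 - 3q_D = 0, so q_D = 359/6.
Then q_M = (359 - 3·(359/6))/6 = 359/12.
Total output Q = 359/4, so price P = 415 - 3·(359/4) = 583/4.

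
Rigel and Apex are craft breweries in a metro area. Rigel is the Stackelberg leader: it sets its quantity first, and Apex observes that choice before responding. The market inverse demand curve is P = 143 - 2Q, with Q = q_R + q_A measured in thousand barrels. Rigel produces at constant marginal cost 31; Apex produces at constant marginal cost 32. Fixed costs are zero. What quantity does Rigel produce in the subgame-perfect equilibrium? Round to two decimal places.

The follower Apex best-responds to any q_R: π_A = (143 - 2Q)q_A - 32q_A.
∂π_A/∂q_A = 111 - 2q_R - 4q_A = 0 gives the reaction function q_A = (111 - 2q_R)/4.
The leader anticipates this reaction. Substituting into P = 143 - 2Q gives P = 175/2 - q_R, so π_R = (175/2 - q_R)q_R - 31q_R.
Maximising: ∂π_R/∂q_R = 113/2 - 2q_R = 0, giving q_R = 113/4.
Then q_A = (111 - 2·(113/4))/4 = 109/8.

28.25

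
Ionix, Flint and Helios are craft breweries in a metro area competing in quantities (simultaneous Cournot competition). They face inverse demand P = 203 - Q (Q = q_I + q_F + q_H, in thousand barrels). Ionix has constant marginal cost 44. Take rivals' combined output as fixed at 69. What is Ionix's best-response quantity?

45

With rivals' combined output fixed at 69, Ionix's profit is π_I = (203 - 69 - q_I)q_I - (44q_I) = (134 - q_I)q_I - (44q_I).
∂π_I/∂q_I = 90 - 2q_I = 0, so q_I = 45.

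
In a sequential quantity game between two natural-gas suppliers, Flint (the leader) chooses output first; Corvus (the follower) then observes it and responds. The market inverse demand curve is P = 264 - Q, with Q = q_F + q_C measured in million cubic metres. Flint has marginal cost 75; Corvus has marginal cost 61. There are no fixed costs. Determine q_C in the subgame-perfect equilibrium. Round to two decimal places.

Solve by backward induction. Given q_F, the follower Corvus maximises π_C = (264 - q_F - q_C)q_C - 61q_C.
∂π_C/∂q_C = 203 - q_F - 2q_C = 0 gives the reaction function q_C = (203 - q_F)/2.
The leader anticipates this reaction. Substituting into P = 264 - Q gives P = 325/2 - (1/2)q_F, so π_F = (325/2 - (1/2)q_F)q_F - 75q_F.
Maximising: ∂π_F/∂q_F = 175/2 - q_F = 0, giving q_F = 175/2.
Then q_C = (203 - 175/2)/2 = 231/4.

57.75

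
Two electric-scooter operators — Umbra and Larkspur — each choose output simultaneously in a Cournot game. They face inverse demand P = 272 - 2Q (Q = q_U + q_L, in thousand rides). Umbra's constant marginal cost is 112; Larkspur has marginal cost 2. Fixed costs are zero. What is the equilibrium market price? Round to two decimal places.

128.67

Umbra's profit: π_U = (272 - 2Q)q_U - (112q_U). Setting ∂π_U/∂q_U = 0: 160 - 4q_U - 2(q_L) = 0.
Larkspur's profit: π_L = (272 - 2Q)q_L - (2q_L). Setting ∂π_L/∂q_L = 0: 270 - 4q_L - 2(q_U) = 0.
So q_U = (160 - 2q_L)/4 and q_L = (270 - 2q_U)/4.
Solving the pair: q_U = 25/3, q_L = 190/3.
Total output Q = 215/3, so price P = 272 - 2·(215/3) = 386/3.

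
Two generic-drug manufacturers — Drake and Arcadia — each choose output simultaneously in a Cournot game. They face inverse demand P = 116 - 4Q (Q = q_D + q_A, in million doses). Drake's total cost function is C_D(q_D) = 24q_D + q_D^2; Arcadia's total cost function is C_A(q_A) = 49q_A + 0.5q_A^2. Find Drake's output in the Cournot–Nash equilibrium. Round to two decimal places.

7.57

Drake's profit: π_D = (116 - 4Q)q_D - (24q_D + q_D²). Setting ∂π_D/∂q_D = 0: 92 - 10q_D - 4(q_A) = 0.
Arcadia's profit: π_A = (116 - 4Q)q_A - (49q_A + (1/2)q_A²). Setting ∂π_A/∂q_A = 0: 67 - 9q_A - 4(q_D) = 0.
Rearranging gives the reaction functions q_D = (92 - 4q_A)/10 and q_A = (67 - 4q_D)/9.
Solving the pair: q_D = 280/37, q_A = 151/37.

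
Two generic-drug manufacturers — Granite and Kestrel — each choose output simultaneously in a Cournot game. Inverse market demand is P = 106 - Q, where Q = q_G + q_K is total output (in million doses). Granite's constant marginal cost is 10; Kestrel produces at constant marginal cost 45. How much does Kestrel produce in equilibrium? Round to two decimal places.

8.67

Granite's profit: π_G = (106 - Q)q_G - (10q_G). Setting ∂π_G/∂q_G = 0: 96 - 2q_G - (q_K) = 0.
Kestrel's first-order condition: 61 - 2q_K - (q_G) = 0.
Best responses: q_G = (96 - q_K)/2, q_K = (61 - q_G)/2.
Substituting one into the other gives q_G = 131/3 and q_K = 26/3.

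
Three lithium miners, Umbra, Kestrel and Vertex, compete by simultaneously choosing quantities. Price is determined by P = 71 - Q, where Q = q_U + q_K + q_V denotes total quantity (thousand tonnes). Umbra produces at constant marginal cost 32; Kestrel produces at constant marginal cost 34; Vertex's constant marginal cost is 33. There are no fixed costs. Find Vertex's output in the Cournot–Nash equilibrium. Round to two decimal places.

Umbra's profit: π_U = (71 - Q)q_U - (32q_U). Setting ∂π_U/∂q_U = 0: 39 - 2q_U - (q_K + q_V) = 0.
Kestrel's first-order condition: 37 - 2q_K - (q_U + q_V) = 0.
Vertex's profit: π_V = (71 - Q)q_V - (33q_V). Setting ∂π_V/∂q_V = 0: 38 - 2q_V - (q_U + q_K) = 0.
Summing all 3 equations gives 114 − 4Q = 0, hence Q = 57/2.
Back-substituting: q_U = (39 − 57/2) = 21/2, q_K = (37 − 57/2) = 17/2, q_V = (38 − 57/2) = 19/2.

9.50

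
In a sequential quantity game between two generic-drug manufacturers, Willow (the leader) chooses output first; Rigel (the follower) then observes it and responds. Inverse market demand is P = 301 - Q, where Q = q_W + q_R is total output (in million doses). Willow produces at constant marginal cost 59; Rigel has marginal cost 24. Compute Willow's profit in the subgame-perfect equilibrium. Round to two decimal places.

5356.13

The follower Rigel best-responds to any q_W: π_R = (301 - Q)q_R - 24q_R.
∂π_R/∂q_R = 277 - q_W - 2q_R = 0 gives the reaction function q_R = (277 - q_W)/2.
Willow substitutes q_R(q_W) into its own profit: π_W = q_W(301 - q_W - (277 - q_W)/2) - 59q_W = (325/2 - (1/2)q_W)q_W - 59q_W.
The leader's first-order condition 207/2 - q_W = 0 yields q_W = 207/2.
Then q_R = (277 - 207/2)/2 = 347/4.
Price P = 301 - 761/4 = 443/4.
Willow's profit: (443/4 - 59)·(207/2) = 5356.1250.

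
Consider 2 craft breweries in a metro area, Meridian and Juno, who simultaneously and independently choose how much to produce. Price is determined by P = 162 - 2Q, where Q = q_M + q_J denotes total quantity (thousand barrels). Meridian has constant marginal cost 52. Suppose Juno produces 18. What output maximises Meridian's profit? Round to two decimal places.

With the rival's output fixed at 18, Meridian's profit is π_M = (162 - 2·18 - 2q_M)q_M - (52q_M) = (126 - 2q_M)q_M - (52q_M).
∂π_M/∂q_M = 74 - 4q_M = 0, so q_M = 37/2.

18.50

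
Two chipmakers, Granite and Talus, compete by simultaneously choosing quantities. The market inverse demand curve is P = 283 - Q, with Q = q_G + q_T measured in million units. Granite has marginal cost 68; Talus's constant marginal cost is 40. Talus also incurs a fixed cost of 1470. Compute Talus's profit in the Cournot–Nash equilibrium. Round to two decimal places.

Granite's profit: π_G = (283 - Q)q_G - (68q_G). Setting ∂π_G/∂q_G = 0: 215 - 2q_G - (q_T) = 0.
Talus's profit: π_T = (283 - Q)q_T - (40q_T). Setting ∂π_T/∂q_T = 0: 243 - 2q_T - (q_G) = 0.
Best responses: q_G = (215 - q_T)/2, q_T = (243 - q_G)/2.
Solving the pair: q_G = 187/3, q_T = 271/3.
Price P = 283 - 458/3 = 391/3.
Talus's profit: (391/3 - 40)·(271/3) - 1470 = 6690.1111.

6690.11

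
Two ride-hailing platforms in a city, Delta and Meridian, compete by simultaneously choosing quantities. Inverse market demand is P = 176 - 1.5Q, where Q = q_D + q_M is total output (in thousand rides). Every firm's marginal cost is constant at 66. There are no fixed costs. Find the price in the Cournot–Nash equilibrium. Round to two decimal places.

A representative firm's profit is π_i = q_i(176 - 1.5Q) - 66q_i.
Setting ∂π_i/∂q_i = 0 with rivals' quantities fixed: 110 - 3q_i - (3/2)q_j = 0.
With identical firms every q_j equals q_i, so q_j = q_i and 110 = (9/2)q_i, giving q_i = 220/9.
Total output Q = 440/9, so price P = 176 - (3/2)·(440/9) = 308/3.

102.67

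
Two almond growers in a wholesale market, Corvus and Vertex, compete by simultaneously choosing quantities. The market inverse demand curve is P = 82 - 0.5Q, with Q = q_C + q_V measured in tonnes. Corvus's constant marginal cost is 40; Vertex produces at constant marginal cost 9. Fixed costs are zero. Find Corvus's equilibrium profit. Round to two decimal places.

26.89

Corvus's profit: π_C = (82 - 0.5Q)q_C - (40q_C). Setting ∂π_C/∂q_C = 0: 42 - q_C - (1/2)(q_V) = 0.
Vertex's first-order condition: 73 - q_V - (1/2)(q_C) = 0.
Rearranging gives the reaction functions q_C = (42 - (1/2)q_V) and q_V = (73 - (1/2)q_C).
Solving the pair: q_C = 22/3, q_V = 208/3.
Price P = 82 - (1/2)·(230/3) = 131/3.
Corvus's profit: (131/3 - 40)·(22/3) = 242/9.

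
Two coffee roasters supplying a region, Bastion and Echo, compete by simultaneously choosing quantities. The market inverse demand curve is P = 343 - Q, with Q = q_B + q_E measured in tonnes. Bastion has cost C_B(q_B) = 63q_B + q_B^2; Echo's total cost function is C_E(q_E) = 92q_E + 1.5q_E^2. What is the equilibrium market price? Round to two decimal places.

244.42

Bastion's profit: π_B = (343 - Q)q_B - (63q_B + q_B²). Setting ∂π_B/∂q_B = 0: 280 - 4q_B - (q_E) = 0.
Echo's profit: π_E = (343 - Q)q_E - (92q_E + (3/2)q_E²). Setting ∂π_E/∂q_E = 0: 251 - 5q_E - (q_B) = 0.
Rearranging gives the reaction functions q_B = (280 - q_E)/4 and q_E = (251 - q_B)/5.
Solving the pair: q_B = 1149/19, q_E = 724/19.
Total output Q = 1873/19, so price P = 343 - 1873/19 = 244.4211.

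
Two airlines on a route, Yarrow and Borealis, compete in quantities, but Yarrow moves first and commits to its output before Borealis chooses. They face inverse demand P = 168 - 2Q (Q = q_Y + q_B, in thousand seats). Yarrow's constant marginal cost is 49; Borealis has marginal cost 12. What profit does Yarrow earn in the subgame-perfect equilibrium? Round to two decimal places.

Solve by backward induction. Given q_Y, the follower Borealis maximises π_B = (168 - 2q_Y - 2q_B)q_B - 12q_B.
Follower FOC: 156 - 2q_Y - 4q_B = 0, so q_B(q_Y) = (156 - 2q_Y)/4.
Yarrow substitutes q_B(q_Y) into its own profit: π_Y = q_Y(168 - 2q_Y - (156 - 2q_Y)/2) - 49q_Y = (90 - q_Y)q_Y - 49q_Y.
Leader FOC: 41 - 2q_Y = 0, so q_Y = 41/2.
Then q_B = (156 - 2·(41/2))/4 = 115/4.
Price P = 168 - 2·(197/4) = 139/2.
Yarrow's profit: (139/2 - 49)·(41/2) = 1681/4.

420.25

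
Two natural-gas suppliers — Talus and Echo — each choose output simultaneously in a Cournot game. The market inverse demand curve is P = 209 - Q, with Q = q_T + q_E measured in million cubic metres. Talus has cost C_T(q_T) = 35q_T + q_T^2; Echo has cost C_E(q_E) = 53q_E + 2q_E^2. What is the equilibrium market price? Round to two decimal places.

Talus's profit: π_T = (209 - Q)q_T - (35q_T + q_T²). Setting ∂π_T/∂q_T = 0: 174 - 4q_T - (q_E) = 0.
Echo's profit: π_E = (209 - Q)q_E - (53q_E + 2q_E²). Setting ∂π_E/∂q_E = 0: 156 - 6q_E - (q_T) = 0.
Rearranging gives the reaction functions q_T = (174 - q_E)/4 and q_E = (156 - q_T)/6.
Substituting one into the other gives q_T = 888/23 and q_E = 450/23.
Total output Q = 1338/23, so price P = 209 - 1338/23 = 150.8261.

150.83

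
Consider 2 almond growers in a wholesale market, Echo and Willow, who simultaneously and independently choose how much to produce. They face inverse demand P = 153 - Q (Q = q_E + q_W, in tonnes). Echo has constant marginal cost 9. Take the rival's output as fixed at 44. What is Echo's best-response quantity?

With the rival's output fixed at 44, Echo's profit is π_E = (153 - 44 - q_E)q_E - (9q_E) = (109 - q_E)q_E - (9q_E).
∂π_E/∂q_E = 100 - 2q_E = 0, so q_E = 50.

50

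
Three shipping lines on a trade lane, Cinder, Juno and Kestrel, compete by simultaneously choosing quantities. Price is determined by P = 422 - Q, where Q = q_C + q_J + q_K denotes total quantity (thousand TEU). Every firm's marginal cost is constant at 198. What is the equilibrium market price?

254

A representative firm's profit is π_i = q_i(422 - Q) - 198q_i.
Setting ∂π_i/∂q_i = 0 with rivals' quantities fixed: 224 - 2q_i - Σ_{j≠i} q_j = 0.
With identical firms every q_j equals q_i, so Σ_{j≠i} q_j = 2q_i and 224 = 4q_i, giving q_i = 56.
Total output Q = 168, so price P = 422 - 168 = 254.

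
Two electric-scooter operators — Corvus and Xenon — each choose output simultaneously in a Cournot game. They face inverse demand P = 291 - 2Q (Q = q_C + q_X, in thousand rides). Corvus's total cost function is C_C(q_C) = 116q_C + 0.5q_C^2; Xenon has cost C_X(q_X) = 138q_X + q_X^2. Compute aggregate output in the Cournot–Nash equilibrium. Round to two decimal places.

Corvus's profit: π_C = (291 - 2Q)q_C - (116q_C + (1/2)q_C²). Setting ∂π_C/∂q_C = 0: 175 - 5q_C - 2(q_X) = 0.
Xenon's first-order condition: 153 - 6q_X - 2(q_C) = 0.
Best responses: q_C = (175 - 2q_X)/5, q_X = (153 - 2q_C)/6.
Solving the pair: q_C = 372/13, q_X = 415/26.
Total output Q = 372/13 + 415/26 = 1159/26.

44.58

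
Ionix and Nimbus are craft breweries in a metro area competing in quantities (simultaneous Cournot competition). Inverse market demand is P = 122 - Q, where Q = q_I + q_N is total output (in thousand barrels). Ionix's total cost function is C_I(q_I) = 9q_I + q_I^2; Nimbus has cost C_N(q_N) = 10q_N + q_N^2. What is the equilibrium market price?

Ionix's profit: π_I = (122 - Q)q_I - (9q_I + q_I²). Setting ∂π_I/∂q_I = 0: 113 - 4q_I - (q_N) = 0.
Nimbus's first-order condition: 112 - 4q_N - (q_I) = 0.
Best responses: q_I = (113 - q_N)/4, q_N = (112 - q_I)/4.
Solving the pair: q_I = 68/3, q_N = 67/3.
Total output Q = 45, so price P = 122 - 45 = 77.

77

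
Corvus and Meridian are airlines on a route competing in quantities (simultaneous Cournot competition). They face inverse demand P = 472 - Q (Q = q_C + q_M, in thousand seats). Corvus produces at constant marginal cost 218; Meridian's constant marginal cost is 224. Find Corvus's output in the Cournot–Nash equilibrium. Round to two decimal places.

86.67

Corvus's profit: π_C = (472 - Q)q_C - (218q_C). Setting ∂π_C/∂q_C = 0: 254 - 2q_C - (q_M) = 0.
Meridian's profit: π_M = (472 - Q)q_M - (224q_M). Setting ∂π_M/∂q_M = 0: 248 - 2q_M - (q_C) = 0.
Best responses: q_C = (254 - q_M)/2, q_M = (248 - q_C)/2.
Substituting one into the other gives q_C = 260/3 and q_M = 242/3.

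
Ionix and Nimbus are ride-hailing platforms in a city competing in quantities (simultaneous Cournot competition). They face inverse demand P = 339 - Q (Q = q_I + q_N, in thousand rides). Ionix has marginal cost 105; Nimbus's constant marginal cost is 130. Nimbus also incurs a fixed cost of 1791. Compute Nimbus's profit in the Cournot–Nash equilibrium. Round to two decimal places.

Ionix's profit: π_I = (339 - Q)q_I - (105q_I). Setting ∂π_I/∂q_I = 0: 234 - 2q_I - (q_N) = 0.
Nimbus's profit: π_N = (339 - Q)q_N - (130q_N). Setting ∂π_N/∂q_N = 0: 209 - 2q_N - (q_I) = 0.
Rearranging gives the reaction functions q_I = (234 - q_N)/2 and q_N = (209 - q_I)/2.
Solving the pair: q_I = 259/3, q_N = 184/3.
Price P = 339 - 443/3 = 574/3.
Nimbus's profit: (574/3 - 130)·(184/3) - 1791 = 1970.7778.

1970.78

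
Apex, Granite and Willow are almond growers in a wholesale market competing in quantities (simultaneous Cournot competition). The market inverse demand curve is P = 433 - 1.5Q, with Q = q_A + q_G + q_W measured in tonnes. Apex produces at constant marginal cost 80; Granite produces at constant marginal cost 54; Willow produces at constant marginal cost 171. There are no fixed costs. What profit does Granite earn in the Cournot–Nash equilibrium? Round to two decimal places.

Apex's profit: π_A = (433 - 1.5Q)q_A - (80q_A). Setting ∂π_A/∂q_A = 0: 353 - 3q_A - (3/2)(q_G + q_W) = 0.
Granite's profit: π_G = (433 - 1.5Q)q_G - (54q_G). Setting ∂π_G/∂q_G = 0: 379 - 3q_G - (3/2)(q_A + q_W) = 0.
Willow's first-order condition: 262 - 3q_W - (3/2)(q_A + q_G) = 0.
Adding the 3 conditions: 994 − 3Q − 3Q = 0, i.e. Q = 497/3.
Back-substituting: q_A = (353 − 497/2)/(3/2) = 209/3, q_G = (379 − 497/2)/(3/2) = 87, q_W = (262 − 497/2)/(3/2) = 9.
Price P = 433 - (3/2)·(497/3) = 369/2.
Granite's profit: (369/2 - 54)·87 = 11353.5000.

11353.50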